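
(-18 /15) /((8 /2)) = -3 /10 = -0.30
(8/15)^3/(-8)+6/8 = 9869/13500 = 0.73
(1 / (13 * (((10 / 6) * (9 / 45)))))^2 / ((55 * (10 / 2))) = 0.00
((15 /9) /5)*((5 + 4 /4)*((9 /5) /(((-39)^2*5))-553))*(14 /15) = -21806624 /21125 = -1032.27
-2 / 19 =-0.11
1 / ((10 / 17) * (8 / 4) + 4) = 17 / 88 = 0.19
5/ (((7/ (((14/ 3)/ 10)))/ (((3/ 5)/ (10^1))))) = 0.02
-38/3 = -12.67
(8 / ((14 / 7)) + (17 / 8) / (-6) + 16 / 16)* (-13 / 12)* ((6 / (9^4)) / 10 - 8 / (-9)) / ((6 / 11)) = -309992969 / 37791360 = -8.20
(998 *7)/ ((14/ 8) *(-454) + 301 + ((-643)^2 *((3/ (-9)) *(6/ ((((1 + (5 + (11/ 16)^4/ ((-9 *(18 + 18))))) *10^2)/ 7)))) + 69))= -44496398909900/ 64157056385127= -0.69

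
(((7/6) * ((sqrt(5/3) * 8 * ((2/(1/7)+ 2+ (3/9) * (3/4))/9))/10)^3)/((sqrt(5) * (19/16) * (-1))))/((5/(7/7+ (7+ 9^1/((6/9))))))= -2645188 * sqrt(3)/373977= -12.25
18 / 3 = 6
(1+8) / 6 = 3 / 2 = 1.50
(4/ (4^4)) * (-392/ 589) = -49/ 4712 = -0.01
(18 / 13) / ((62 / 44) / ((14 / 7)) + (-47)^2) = 88 / 140439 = 0.00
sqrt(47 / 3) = sqrt(141) / 3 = 3.96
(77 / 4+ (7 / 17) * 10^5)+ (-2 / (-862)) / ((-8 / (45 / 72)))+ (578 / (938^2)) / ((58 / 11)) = 123225886760613479 / 2991230282432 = 41195.72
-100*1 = -100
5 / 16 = 0.31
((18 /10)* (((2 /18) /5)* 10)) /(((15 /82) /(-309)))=-16892 /25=-675.68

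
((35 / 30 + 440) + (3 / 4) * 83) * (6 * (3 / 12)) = 6041 / 8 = 755.12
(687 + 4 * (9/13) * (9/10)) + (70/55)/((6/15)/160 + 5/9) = 141955269/205205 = 691.77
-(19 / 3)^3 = -6859 / 27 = -254.04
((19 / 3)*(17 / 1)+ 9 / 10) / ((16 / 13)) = 42341 / 480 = 88.21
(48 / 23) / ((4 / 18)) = 216 / 23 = 9.39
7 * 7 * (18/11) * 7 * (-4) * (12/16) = -18522/11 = -1683.82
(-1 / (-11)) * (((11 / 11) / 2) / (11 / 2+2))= 1 / 165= 0.01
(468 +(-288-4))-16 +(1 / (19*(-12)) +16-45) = 29867 / 228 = 131.00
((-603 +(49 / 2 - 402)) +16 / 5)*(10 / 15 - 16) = 224779 / 15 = 14985.27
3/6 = 1/2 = 0.50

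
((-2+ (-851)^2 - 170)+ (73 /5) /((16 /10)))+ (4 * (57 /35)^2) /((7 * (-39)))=645697165219 /891800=724038.09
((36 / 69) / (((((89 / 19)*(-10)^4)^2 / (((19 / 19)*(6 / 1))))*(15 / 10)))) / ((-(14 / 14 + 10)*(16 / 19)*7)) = -20577 / 1402809100000000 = -0.00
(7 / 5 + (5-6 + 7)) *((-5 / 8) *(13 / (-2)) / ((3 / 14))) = 3367 / 24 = 140.29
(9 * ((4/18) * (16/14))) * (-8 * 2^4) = -2048/7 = -292.57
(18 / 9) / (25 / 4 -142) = -8 / 543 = -0.01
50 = 50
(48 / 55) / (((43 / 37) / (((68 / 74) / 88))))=0.01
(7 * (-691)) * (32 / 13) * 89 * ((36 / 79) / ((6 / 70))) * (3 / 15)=-1157165184 / 1027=-1126743.12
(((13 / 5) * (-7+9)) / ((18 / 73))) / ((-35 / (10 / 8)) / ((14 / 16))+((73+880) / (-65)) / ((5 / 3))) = -61685 / 119331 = -0.52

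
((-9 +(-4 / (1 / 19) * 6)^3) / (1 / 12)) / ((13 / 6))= -6826955400 / 13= -525150415.38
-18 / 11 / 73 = -18 / 803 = -0.02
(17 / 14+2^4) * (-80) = -9640 / 7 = -1377.14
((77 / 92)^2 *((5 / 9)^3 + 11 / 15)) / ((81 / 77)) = 752822917 / 1249476840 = 0.60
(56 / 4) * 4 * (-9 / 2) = -252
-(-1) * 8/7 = 8/7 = 1.14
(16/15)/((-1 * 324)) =-4/1215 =-0.00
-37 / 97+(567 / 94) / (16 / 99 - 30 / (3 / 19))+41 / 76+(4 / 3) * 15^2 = 244296031004 / 813977537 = 300.13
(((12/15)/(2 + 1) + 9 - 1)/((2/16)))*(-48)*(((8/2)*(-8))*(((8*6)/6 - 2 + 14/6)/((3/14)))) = 35553280/9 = 3950364.44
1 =1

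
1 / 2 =0.50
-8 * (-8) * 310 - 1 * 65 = 19775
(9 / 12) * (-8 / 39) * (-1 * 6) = 12 / 13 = 0.92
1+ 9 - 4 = 6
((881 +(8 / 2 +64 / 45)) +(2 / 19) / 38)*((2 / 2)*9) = 14399974 / 1805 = 7977.82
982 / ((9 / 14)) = 13748 / 9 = 1527.56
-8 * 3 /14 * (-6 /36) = 2 /7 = 0.29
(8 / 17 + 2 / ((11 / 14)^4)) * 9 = 12809448 / 248897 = 51.46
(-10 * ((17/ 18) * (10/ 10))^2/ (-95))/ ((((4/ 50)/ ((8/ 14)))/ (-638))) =-4609550/ 10773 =-427.88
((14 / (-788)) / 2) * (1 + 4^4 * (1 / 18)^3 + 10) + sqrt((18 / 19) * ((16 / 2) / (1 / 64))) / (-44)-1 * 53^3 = -85522746761 / 574452-24 * sqrt(19) / 209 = -148877.60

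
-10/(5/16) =-32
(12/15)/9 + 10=454/45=10.09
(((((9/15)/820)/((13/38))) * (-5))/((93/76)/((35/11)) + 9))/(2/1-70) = 2527/150793162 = 0.00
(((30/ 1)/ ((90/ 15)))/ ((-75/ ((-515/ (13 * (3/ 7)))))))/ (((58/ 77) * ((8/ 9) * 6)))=55517/ 36192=1.53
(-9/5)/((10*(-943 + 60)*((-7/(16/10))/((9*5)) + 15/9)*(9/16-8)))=-0.00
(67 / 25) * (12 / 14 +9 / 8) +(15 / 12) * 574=1011937 / 1400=722.81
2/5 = 0.40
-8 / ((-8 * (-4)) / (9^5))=-59049 / 4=-14762.25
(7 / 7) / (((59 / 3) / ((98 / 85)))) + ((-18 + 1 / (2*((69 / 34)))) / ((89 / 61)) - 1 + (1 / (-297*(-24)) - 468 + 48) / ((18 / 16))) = -31812237168823 / 82320688395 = -386.44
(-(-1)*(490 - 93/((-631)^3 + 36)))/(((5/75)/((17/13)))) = 6278476484193/653222843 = 9611.54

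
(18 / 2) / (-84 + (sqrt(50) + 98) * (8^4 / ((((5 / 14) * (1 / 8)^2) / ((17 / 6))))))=14739695685 / 332047804041059708- 188006400 * sqrt(2) / 83011951010264927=0.00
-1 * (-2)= 2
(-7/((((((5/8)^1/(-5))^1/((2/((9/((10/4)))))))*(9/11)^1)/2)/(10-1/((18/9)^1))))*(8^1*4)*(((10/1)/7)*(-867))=-773132800/27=-28634548.15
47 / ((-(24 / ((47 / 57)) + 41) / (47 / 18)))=-103823 / 59310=-1.75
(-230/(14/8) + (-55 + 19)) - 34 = -1410/7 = -201.43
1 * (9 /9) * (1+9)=10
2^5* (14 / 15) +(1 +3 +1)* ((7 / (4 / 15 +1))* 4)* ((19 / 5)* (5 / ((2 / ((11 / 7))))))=25198 / 15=1679.87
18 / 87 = 6 / 29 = 0.21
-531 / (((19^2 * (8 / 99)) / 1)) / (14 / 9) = -473121 / 40432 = -11.70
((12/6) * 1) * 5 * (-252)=-2520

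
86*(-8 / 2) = -344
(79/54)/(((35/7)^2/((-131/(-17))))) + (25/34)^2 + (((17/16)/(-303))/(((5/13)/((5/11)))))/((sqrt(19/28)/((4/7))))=773741/780300-221 * sqrt(133)/886578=0.99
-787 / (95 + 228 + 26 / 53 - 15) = -41711 / 16350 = -2.55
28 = 28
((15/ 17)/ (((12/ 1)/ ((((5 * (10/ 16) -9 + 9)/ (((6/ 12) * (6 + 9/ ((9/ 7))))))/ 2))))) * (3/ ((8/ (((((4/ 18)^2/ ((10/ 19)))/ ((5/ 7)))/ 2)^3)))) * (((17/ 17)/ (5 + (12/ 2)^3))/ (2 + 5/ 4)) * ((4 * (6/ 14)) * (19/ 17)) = 6385729/ 1274733396378000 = 0.00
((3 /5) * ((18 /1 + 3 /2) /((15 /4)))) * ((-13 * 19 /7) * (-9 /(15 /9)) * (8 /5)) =4161456 /4375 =951.19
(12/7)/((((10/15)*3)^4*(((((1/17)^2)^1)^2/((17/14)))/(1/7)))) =4259571/2744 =1552.32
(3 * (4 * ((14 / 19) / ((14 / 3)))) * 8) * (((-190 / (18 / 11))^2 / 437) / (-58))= -48400 / 6003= -8.06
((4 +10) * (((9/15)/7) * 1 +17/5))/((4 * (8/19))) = 1159/40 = 28.98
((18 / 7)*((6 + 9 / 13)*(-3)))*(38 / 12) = -14877 / 91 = -163.48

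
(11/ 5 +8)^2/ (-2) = -2601/ 50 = -52.02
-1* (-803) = 803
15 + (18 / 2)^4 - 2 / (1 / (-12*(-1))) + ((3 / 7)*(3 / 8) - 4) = 366697 / 56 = 6548.16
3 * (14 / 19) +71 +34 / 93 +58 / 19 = 135403 / 1767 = 76.63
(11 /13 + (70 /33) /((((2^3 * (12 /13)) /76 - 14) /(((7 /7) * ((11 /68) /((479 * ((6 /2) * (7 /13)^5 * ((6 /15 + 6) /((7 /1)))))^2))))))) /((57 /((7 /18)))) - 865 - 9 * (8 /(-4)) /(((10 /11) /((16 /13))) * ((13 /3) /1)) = -64921229525128733977795606231 /75545093892677235274506240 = -859.37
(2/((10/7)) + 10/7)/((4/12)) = 297/35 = 8.49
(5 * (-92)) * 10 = -4600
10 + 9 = 19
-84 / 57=-28 / 19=-1.47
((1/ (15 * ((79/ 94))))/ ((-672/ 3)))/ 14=-47/ 1858080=-0.00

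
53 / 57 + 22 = 1307 / 57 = 22.93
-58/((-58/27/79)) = 2133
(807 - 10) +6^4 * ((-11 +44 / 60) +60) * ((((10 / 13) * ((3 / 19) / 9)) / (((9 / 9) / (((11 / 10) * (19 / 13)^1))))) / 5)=1076.68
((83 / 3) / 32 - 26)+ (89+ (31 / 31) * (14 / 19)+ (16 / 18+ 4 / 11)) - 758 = -41661655 / 60192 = -692.15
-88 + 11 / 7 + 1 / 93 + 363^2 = 85725361 / 651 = 131682.58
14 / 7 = 2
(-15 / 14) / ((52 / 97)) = -1455 / 728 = -2.00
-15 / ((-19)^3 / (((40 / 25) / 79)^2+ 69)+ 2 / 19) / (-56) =-3068249865 / 1137460937032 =-0.00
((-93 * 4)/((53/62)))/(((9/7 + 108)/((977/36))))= -13144558/121635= -108.07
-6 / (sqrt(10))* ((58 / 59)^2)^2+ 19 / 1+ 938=957 - 33949488* sqrt(10) / 60586805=955.23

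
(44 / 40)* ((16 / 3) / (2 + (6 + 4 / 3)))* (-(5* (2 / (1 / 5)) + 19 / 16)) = -1287 / 40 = -32.18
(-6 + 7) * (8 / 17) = 8 / 17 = 0.47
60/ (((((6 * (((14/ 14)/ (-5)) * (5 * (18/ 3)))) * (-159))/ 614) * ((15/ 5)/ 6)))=6140/ 477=12.87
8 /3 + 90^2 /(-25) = -964 /3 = -321.33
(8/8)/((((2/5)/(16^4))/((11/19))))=1802240/19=94854.74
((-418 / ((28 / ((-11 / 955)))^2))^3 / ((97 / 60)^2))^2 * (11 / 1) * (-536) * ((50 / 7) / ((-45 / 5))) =1735001824656521472235652554713 / 20219102049087705823718717005012456382148148327000000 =0.00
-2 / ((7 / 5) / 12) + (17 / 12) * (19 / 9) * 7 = 2867 / 756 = 3.79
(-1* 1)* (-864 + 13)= 851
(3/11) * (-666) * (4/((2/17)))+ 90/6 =-67767/11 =-6160.64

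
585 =585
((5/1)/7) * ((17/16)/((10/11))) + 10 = 2427/224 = 10.83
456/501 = 0.91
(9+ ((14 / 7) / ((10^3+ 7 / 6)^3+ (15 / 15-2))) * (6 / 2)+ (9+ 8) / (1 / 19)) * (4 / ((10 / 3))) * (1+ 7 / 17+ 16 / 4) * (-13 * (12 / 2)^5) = -803118549291270331392 / 3684866996159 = -217950485.09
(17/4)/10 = 17/40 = 0.42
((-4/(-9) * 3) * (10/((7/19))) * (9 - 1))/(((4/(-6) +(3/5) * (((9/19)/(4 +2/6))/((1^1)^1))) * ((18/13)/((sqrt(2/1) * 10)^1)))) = -488072000 * sqrt(2)/140301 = -4919.69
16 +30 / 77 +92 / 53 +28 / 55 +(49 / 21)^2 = 4421987 / 183645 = 24.08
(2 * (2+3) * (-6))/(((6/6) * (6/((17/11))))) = -170/11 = -15.45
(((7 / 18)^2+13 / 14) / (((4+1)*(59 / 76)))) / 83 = 0.00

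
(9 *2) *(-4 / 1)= -72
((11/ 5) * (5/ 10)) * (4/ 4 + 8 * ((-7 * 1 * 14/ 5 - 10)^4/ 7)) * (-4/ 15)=-28147431422/ 109375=-257347.94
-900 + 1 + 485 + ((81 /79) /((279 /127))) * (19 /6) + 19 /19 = -411.52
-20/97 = -0.21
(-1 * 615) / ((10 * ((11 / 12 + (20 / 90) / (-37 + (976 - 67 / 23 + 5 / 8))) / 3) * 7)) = -1144781910 / 39824309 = -28.75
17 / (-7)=-17 / 7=-2.43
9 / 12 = 3 / 4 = 0.75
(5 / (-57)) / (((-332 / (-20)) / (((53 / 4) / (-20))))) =0.00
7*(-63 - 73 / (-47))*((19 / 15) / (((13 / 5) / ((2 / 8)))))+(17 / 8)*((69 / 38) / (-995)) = -29048094589 / 554445840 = -52.39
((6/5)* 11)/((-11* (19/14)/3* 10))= -126/475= -0.27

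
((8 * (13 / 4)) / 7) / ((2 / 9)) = 117 / 7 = 16.71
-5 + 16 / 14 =-27 / 7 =-3.86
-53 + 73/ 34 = -1729/ 34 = -50.85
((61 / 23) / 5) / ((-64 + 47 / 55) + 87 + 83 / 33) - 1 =-98060 / 100073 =-0.98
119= 119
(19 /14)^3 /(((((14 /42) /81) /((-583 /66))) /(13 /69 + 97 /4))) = -66203719605 /504896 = -131123.48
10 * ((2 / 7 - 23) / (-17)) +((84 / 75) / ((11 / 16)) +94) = 3566712 / 32725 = 108.99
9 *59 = 531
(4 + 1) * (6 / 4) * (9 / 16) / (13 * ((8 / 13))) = 135 / 256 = 0.53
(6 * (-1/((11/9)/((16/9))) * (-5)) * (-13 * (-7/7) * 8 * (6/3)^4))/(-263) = -798720/2893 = -276.09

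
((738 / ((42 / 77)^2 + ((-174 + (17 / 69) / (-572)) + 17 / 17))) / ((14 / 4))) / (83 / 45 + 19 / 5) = -14418055080 / 66655995847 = -0.22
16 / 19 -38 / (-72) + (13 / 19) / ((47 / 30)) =58079 / 32148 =1.81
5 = 5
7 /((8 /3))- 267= -2115 /8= -264.38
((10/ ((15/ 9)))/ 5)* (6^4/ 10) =3888/ 25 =155.52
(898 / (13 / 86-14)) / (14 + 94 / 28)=-1081192 / 289413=-3.74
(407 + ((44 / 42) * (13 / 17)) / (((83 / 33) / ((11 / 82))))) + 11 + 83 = 202900760 / 404957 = 501.04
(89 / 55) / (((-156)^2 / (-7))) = -623 / 1338480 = -0.00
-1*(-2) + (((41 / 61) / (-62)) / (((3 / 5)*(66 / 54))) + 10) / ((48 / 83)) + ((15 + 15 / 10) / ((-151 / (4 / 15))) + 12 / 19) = 569143853647 / 28645473120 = 19.87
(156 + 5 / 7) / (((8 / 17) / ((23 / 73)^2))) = 9865321 / 298424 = 33.06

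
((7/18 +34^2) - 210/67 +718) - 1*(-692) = 3091285/1206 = 2563.25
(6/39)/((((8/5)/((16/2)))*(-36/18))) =-5/13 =-0.38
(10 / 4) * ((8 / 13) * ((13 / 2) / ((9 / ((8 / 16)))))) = 5 / 9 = 0.56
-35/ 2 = -17.50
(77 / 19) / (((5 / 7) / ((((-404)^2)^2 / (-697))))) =-14358670371584 / 66215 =-216849208.96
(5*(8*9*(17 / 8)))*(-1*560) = -428400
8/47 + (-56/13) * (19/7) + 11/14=-91839/8554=-10.74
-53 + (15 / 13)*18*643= 172921 / 13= 13301.62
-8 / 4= -2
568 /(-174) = -284 /87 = -3.26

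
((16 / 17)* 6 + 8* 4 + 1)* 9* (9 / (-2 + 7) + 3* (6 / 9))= 112347 / 85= 1321.73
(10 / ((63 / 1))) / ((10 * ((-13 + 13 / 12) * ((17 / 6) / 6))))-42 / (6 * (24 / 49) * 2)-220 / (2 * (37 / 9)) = -1024695835 / 30222192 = -33.91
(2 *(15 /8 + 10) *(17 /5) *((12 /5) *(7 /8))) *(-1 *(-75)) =101745 /8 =12718.12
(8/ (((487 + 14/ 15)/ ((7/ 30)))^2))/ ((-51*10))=-49/ 13659779055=-0.00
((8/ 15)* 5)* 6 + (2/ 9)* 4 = 152/ 9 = 16.89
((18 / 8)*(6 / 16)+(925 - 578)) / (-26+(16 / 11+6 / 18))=-367323 / 25568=-14.37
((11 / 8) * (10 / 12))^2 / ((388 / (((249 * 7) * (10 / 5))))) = 1757525 / 148992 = 11.80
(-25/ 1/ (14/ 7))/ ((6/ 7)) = -175/ 12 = -14.58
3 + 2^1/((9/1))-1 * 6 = -25/9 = -2.78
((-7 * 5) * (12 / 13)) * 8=-3360 / 13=-258.46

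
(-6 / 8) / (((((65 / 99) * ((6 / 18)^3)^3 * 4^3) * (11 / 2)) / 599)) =-318333159 / 8320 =-38261.20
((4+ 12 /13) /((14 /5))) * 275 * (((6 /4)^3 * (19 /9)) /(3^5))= 104500 /7371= 14.18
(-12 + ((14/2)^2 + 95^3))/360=2381.70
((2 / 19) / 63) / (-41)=-2 / 49077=-0.00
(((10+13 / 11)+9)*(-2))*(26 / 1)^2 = -300144 / 11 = -27285.82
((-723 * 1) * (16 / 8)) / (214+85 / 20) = -1928 / 291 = -6.63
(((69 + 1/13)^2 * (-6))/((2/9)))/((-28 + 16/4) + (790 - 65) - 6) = -21772908/117455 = -185.37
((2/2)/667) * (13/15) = 13/10005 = 0.00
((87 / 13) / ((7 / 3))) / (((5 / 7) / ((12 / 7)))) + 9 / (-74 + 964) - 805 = -798.11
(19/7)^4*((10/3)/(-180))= -130321/129654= -1.01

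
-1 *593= -593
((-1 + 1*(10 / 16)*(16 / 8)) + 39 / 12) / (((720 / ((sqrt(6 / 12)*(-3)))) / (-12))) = 7*sqrt(2) / 80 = 0.12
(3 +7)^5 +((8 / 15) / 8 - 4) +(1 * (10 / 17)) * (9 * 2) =25501697 / 255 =100006.65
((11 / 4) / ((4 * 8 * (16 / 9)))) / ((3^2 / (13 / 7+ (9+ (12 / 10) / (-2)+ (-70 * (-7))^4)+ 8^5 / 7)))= 3170640808027 / 10240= 309632891.41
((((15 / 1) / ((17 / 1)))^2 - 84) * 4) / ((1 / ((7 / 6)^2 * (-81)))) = 10606491 / 289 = 36700.66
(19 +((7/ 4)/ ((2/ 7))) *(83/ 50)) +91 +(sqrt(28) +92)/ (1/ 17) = 34 *sqrt(7) +673667/ 400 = 1774.12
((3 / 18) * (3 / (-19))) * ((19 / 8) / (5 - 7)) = 1 / 32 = 0.03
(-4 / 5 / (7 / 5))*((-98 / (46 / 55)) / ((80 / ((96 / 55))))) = 1.46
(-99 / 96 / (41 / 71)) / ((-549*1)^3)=781 / 72365174496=0.00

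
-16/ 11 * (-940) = 15040/ 11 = 1367.27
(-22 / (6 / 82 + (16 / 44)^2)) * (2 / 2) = -109142 / 1019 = -107.11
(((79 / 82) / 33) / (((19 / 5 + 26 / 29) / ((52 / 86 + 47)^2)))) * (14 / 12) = 16.43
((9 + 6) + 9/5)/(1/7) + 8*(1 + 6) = 868/5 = 173.60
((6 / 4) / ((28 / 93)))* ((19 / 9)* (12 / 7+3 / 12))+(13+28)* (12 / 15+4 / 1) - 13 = 1602967 / 7840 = 204.46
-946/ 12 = -473/ 6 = -78.83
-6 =-6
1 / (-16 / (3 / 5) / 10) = -3 / 8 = -0.38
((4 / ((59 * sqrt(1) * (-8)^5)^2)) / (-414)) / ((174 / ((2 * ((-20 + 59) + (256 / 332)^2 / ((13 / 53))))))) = -3709811 / 3014137308746650484736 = -0.00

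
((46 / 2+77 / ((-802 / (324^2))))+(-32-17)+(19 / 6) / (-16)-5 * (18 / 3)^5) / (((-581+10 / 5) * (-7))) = -1885724291 / 156024288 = -12.09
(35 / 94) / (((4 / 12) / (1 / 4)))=105 / 376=0.28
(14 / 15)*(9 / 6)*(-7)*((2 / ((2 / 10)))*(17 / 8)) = -833 / 4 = -208.25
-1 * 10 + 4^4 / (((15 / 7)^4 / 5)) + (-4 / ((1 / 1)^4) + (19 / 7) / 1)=3502717 / 70875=49.42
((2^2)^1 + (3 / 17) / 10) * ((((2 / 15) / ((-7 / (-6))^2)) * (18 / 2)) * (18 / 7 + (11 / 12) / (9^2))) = 12002359 / 1311975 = 9.15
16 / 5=3.20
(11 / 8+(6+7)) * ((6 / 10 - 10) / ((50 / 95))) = -20539 / 80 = -256.74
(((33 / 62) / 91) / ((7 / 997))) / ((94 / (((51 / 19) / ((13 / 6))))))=5033853 / 458485846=0.01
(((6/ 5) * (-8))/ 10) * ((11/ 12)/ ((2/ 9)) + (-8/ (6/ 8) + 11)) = -107/ 25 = -4.28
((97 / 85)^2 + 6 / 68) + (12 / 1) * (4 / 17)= 60893 / 14450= 4.21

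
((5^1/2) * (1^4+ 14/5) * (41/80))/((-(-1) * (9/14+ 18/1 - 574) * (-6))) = 5453/3732000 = 0.00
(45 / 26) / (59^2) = 45 / 90506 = 0.00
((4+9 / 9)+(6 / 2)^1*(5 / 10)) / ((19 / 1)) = 13 / 38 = 0.34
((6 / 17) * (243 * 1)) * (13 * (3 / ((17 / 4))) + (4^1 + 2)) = 376164 / 289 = 1301.61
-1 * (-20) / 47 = 20 / 47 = 0.43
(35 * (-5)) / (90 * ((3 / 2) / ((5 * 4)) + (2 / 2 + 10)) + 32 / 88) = -7700 / 43873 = -0.18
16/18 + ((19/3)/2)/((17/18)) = 649/153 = 4.24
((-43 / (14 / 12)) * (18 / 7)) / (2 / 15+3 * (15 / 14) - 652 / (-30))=-3.78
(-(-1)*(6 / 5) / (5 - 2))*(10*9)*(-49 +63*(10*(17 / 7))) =53316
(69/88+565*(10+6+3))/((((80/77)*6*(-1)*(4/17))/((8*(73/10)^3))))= -43735287186227/1920000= -22778795.41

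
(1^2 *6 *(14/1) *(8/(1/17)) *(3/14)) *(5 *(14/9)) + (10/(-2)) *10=18990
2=2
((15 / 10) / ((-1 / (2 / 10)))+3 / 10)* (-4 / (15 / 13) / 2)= 0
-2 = -2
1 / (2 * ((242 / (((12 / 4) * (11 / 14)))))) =3 / 616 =0.00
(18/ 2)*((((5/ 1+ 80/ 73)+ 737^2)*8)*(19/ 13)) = 54243637776/ 949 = 57158733.17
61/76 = 0.80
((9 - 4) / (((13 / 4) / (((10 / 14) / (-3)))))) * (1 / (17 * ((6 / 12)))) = -200 / 4641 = -0.04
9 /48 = 3 /16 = 0.19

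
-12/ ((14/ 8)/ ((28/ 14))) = -96/ 7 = -13.71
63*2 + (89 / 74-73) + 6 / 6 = 4085 / 74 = 55.20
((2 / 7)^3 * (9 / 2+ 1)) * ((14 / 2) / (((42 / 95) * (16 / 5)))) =5225 / 8232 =0.63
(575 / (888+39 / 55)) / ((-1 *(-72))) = 31625 / 3519288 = 0.01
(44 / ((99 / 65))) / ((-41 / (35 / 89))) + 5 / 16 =18605 / 525456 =0.04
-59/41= -1.44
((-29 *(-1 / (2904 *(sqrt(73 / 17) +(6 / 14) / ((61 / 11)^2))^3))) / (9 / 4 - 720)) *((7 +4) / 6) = 63234750501803051529332989 / 1093196970847048887760528695361536 - 96898482433168837686088225913 *sqrt(1241) / 1190491501252436238771215749248712704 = -0.00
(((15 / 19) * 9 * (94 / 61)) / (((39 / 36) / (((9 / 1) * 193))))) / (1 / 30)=7935310800 / 15067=526668.27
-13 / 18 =-0.72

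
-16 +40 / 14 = -92 / 7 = -13.14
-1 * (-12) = 12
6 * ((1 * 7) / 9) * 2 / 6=14 / 9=1.56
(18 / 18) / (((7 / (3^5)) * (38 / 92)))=11178 / 133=84.05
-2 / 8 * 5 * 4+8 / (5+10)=-67 / 15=-4.47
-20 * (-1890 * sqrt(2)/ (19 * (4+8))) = 3150 * sqrt(2)/ 19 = 234.46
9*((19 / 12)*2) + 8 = 73 / 2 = 36.50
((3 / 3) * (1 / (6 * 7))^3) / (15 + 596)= 1 / 45267768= 0.00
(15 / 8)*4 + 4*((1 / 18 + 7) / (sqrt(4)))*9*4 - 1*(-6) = 1043 / 2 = 521.50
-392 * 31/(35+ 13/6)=-72912/223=-326.96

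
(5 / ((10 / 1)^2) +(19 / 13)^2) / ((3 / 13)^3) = 10673 / 60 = 177.88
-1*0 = 0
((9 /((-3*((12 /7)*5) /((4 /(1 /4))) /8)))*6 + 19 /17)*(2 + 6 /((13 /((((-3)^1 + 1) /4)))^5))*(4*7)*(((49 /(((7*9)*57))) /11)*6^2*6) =-26493014227162 /6596020145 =-4016.52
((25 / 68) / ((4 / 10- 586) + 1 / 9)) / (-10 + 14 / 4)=1125 / 11645374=0.00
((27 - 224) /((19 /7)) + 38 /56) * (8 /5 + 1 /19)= -6005407 /50540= -118.82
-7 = -7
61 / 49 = 1.24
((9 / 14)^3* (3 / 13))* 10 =10935 / 17836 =0.61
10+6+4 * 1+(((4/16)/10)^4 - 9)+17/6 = 106240003/7680000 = 13.83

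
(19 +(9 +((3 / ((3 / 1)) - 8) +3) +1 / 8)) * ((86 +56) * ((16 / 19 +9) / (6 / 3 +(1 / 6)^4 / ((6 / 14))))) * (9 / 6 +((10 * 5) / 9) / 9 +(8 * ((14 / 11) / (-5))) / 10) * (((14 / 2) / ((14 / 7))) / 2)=21950273877 / 389150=56405.69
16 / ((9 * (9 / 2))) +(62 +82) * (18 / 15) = 70144 / 405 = 173.20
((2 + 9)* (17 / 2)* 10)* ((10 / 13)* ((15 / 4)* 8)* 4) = 1122000 / 13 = 86307.69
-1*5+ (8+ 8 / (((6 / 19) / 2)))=53.67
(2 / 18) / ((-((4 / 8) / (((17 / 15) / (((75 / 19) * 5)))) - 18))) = 646 / 54027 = 0.01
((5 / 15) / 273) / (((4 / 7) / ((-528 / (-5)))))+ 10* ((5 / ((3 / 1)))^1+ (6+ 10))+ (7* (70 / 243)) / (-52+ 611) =120145052 / 679185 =176.90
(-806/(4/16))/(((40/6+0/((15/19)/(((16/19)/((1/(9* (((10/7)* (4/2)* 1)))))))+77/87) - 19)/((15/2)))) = 72540/37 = 1960.54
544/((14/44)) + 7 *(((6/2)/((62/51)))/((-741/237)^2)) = 45316442921/26477906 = 1711.48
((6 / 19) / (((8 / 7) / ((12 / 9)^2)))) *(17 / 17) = 28 / 57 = 0.49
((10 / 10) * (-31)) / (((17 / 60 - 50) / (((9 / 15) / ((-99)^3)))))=-124 / 321600213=-0.00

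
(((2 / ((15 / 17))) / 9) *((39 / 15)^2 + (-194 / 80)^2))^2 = 189145009 / 18662400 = 10.14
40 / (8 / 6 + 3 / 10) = 1200 / 49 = 24.49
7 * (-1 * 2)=-14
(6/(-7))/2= -3/7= -0.43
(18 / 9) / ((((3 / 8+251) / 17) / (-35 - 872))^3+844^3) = 3753777976380416 / 1128407401581984112242141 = 0.00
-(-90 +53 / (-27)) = 2483 / 27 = 91.96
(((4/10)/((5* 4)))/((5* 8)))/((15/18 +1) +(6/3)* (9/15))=3/18200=0.00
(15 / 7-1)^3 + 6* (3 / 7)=1394 / 343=4.06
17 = 17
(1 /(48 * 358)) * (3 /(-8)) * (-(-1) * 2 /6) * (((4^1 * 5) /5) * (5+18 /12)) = -13 /68736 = -0.00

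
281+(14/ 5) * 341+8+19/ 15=18676/ 15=1245.07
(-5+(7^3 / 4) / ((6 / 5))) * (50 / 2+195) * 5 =438625 / 6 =73104.17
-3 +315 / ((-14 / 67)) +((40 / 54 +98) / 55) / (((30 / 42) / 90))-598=-621157 / 330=-1882.29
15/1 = 15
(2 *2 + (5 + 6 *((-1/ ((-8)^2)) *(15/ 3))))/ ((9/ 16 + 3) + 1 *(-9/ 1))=-1.57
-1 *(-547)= 547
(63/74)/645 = 21/15910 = 0.00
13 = 13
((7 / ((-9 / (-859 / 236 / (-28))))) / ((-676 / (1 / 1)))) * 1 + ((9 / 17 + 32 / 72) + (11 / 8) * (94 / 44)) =42433767 / 10848448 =3.91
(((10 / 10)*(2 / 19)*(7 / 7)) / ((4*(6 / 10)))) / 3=0.01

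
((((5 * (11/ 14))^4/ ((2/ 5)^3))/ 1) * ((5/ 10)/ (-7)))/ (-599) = 1143828125/ 2577252608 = 0.44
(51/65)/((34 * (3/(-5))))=-1/26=-0.04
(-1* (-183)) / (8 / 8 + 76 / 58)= 5307 / 67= 79.21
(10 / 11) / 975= 2 / 2145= 0.00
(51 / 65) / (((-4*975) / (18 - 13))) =-17 / 16900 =-0.00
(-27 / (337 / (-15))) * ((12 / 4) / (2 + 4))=405 / 674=0.60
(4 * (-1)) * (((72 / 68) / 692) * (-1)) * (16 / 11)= 0.01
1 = 1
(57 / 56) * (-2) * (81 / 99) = -513 / 308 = -1.67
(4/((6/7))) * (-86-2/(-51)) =-61376/153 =-401.15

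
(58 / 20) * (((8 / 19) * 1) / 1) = 116 / 95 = 1.22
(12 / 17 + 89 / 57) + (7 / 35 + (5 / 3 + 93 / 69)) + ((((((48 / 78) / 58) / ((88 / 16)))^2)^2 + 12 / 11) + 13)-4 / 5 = 618705838546863901469 / 32957765463736634235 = 18.77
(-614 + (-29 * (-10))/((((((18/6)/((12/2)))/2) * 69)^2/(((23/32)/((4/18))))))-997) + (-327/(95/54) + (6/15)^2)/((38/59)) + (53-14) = -771013573/415150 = -1857.19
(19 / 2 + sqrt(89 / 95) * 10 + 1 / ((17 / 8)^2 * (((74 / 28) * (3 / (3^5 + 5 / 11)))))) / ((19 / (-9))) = -34510461 / 4469674 -18 * sqrt(8455) / 361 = -12.31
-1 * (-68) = 68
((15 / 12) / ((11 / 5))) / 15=0.04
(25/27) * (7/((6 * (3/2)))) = 175/243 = 0.72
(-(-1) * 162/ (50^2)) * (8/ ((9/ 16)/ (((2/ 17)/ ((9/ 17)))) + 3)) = 3456/ 36875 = 0.09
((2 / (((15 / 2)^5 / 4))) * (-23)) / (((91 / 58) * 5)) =-341504 / 345515625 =-0.00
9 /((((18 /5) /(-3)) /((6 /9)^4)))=-40 /27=-1.48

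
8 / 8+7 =8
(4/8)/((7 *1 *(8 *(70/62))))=31/3920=0.01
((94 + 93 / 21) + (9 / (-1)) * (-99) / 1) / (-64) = -3463 / 224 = -15.46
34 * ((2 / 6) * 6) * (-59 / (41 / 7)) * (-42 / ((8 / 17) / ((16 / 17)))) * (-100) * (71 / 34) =-12015278.05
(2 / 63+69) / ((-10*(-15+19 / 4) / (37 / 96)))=160913 / 619920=0.26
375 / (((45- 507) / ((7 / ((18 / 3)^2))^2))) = -875 / 28512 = -0.03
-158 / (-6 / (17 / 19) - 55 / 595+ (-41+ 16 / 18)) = 84609 / 25120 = 3.37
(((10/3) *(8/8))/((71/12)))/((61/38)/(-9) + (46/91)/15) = -6224400/1598281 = -3.89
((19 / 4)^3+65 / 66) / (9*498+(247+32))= 228427 / 10055232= 0.02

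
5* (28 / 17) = 140 / 17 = 8.24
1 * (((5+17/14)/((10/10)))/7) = 87/98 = 0.89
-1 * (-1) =1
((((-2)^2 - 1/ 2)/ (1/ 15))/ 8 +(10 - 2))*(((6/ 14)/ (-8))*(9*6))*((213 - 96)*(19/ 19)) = -2208141/ 448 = -4928.89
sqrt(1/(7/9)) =3 * sqrt(7)/7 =1.13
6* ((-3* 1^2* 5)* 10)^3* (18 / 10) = -36450000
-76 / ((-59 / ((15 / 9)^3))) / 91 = 0.07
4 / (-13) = -0.31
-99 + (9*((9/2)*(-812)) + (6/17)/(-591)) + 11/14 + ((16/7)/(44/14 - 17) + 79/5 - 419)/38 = -32994.83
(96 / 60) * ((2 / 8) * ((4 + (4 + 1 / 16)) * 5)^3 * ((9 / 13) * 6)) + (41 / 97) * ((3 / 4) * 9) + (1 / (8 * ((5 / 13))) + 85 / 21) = 14759198220539 / 135582720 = 108857.52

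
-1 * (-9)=9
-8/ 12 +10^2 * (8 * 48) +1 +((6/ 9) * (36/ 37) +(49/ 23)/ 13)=1274495630/ 33189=38401.15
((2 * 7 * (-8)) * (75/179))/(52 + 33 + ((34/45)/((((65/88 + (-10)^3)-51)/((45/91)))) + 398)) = -0.10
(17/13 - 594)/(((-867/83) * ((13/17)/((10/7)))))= 6395150/60333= 106.00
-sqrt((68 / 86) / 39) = -sqrt(57018) / 1677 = -0.14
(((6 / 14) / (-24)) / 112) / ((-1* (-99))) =-1 / 620928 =-0.00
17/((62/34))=289/31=9.32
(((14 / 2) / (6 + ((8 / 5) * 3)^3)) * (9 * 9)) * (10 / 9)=1875 / 347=5.40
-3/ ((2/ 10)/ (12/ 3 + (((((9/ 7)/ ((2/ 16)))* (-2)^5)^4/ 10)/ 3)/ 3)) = -4696546882236/ 2401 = -1956079501.14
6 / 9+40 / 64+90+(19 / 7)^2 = 116023 / 1176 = 98.66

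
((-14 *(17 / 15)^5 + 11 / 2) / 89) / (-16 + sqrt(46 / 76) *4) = 31402871 *sqrt(874) / 316294875000 + 596654549 / 39536859375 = 0.02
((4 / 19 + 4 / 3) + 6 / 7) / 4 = 479 / 798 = 0.60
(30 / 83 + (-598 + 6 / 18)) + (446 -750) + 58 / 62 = -6949954 / 7719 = -900.37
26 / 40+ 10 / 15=79 / 60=1.32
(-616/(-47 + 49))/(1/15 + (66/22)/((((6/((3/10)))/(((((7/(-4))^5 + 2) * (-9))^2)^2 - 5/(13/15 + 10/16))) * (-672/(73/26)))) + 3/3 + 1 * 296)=21182450037856225198080/12183364640854106786637217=0.00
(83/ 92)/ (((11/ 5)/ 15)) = 6225/ 1012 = 6.15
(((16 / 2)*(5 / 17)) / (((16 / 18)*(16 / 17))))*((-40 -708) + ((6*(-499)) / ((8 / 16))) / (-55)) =-19773 / 11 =-1797.55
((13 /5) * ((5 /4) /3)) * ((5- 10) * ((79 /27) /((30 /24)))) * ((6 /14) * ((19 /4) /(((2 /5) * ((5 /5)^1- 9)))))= 97565 /12096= 8.07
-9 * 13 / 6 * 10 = -195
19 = 19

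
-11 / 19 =-0.58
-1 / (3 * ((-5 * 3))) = 1 / 45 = 0.02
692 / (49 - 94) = -692 / 45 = -15.38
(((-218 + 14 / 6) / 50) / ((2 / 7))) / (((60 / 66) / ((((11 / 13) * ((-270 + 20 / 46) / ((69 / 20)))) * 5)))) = 339765580 / 61893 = 5489.56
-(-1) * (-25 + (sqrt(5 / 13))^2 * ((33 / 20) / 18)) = -7789 / 312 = -24.96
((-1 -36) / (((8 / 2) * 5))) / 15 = -37 / 300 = -0.12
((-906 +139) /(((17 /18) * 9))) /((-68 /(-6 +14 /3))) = -1534 /867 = -1.77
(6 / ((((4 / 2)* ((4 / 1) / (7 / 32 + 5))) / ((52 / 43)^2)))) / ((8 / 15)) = 10.73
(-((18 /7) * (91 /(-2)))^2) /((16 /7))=-95823 /16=-5988.94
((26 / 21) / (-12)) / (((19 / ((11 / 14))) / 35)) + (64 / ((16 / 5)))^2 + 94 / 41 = 78943957 / 196308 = 402.14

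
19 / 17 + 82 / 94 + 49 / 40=102751 / 31960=3.21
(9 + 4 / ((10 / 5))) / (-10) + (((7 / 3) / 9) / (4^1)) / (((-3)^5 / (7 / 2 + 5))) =-289279 / 262440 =-1.10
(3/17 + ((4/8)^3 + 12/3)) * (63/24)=12285/1088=11.29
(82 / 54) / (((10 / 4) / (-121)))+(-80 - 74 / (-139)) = -152.96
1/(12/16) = 4/3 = 1.33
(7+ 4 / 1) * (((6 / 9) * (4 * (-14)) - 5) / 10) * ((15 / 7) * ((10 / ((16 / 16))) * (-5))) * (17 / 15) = 118745 / 21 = 5654.52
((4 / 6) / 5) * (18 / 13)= 12 / 65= 0.18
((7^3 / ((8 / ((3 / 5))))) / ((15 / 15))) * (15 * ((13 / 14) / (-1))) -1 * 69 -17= -7109 / 16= -444.31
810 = 810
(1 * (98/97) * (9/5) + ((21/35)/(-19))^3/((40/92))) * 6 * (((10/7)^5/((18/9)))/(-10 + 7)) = -120987941040/11182083661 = -10.82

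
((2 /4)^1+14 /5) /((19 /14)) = 231 /95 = 2.43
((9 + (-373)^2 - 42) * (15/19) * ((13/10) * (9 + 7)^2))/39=937067.79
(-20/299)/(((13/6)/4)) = -480/3887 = -0.12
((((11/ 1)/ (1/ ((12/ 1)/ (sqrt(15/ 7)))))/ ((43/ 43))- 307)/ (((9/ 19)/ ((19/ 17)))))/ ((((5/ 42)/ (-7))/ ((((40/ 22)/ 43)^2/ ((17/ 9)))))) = 2606651040/ 64657681- 6792576 *sqrt(105)/ 5877971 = 28.47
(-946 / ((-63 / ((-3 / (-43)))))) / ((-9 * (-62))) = 11 / 5859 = 0.00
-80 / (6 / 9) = -120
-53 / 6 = -8.83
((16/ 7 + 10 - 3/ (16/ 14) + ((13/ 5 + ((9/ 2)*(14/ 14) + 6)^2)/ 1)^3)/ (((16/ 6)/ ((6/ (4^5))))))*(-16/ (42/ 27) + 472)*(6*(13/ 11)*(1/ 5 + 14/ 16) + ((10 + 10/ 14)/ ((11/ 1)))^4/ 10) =396698769617942425395483/ 35276779704320000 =11245322.64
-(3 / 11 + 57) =-630 / 11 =-57.27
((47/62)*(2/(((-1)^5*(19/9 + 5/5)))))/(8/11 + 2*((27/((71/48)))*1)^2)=-23455773/32108951840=-0.00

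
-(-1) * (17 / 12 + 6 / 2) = 53 / 12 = 4.42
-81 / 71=-1.14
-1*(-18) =18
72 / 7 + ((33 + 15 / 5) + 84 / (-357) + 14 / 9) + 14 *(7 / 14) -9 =48844 / 1071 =45.61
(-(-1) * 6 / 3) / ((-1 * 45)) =-2 / 45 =-0.04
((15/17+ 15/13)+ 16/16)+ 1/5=3576/1105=3.24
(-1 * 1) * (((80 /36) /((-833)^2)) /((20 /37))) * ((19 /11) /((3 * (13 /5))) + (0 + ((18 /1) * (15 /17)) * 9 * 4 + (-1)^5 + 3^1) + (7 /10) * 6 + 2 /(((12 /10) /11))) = -804827071 /227723961465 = -0.00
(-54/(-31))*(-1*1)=-54/31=-1.74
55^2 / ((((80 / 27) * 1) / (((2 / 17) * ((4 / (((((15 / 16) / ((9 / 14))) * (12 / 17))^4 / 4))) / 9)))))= 57069408 / 300125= 190.15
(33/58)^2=1089/3364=0.32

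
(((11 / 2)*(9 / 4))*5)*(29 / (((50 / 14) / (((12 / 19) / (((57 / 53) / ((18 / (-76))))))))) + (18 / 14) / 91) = -12060122481 / 174767320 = -69.01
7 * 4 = 28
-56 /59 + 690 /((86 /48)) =384.17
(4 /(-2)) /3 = -2 /3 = -0.67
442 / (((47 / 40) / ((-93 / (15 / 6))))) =-657696 / 47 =-13993.53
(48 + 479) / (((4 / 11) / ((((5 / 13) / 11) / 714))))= 155 / 2184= 0.07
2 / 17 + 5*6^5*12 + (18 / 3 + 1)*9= 7932593 / 17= 466623.12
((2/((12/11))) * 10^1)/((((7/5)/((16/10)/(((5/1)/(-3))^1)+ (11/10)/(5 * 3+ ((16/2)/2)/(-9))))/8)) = -84964/917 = -92.65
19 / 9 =2.11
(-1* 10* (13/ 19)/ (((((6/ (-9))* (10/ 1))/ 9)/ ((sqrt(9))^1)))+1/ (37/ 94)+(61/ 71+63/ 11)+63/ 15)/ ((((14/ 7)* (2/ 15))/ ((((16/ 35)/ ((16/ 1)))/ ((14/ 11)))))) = 675940473/ 195658960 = 3.45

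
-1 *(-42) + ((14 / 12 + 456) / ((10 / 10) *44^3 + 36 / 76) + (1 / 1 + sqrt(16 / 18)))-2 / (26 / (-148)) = 2 *sqrt(2) / 3 + 6866375731 / 126243390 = 55.33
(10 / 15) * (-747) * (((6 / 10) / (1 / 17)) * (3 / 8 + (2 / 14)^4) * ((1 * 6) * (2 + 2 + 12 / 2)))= -274717467 / 2401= -114417.94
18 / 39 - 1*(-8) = 110 / 13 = 8.46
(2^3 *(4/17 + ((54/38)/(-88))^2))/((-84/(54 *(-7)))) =100752561/11881232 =8.48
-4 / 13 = -0.31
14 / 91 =2 / 13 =0.15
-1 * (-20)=20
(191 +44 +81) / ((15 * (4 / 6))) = 158 / 5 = 31.60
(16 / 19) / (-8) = -2 / 19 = -0.11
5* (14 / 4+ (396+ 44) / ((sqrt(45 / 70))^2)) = 61915 / 18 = 3439.72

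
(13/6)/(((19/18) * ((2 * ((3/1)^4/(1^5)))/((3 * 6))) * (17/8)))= 104/969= 0.11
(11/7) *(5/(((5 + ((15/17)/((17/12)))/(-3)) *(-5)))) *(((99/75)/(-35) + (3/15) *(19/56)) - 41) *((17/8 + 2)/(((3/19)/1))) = 190545766279/542920000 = 350.96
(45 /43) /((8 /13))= 585 /344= 1.70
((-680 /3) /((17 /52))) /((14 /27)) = -9360 /7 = -1337.14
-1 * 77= -77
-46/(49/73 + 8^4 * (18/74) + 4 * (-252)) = 124246/29723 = 4.18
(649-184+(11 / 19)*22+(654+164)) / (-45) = -24619 / 855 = -28.79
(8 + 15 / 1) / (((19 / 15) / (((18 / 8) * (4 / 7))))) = 3105 / 133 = 23.35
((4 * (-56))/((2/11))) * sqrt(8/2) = -2464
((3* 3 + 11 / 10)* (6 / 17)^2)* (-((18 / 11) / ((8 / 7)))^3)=-227292723 / 61545440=-3.69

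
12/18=0.67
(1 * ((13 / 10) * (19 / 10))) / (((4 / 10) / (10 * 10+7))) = 26429 / 40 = 660.72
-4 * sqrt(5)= -8.94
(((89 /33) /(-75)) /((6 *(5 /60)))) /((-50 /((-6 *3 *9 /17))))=-1602 /116875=-0.01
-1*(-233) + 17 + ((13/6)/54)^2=26244169/104976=250.00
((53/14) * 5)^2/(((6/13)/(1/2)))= 912925/2352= 388.15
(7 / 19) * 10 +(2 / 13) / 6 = 2749 / 741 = 3.71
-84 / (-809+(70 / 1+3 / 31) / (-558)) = 207576 / 1999465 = 0.10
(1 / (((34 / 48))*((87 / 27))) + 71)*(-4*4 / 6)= -190.50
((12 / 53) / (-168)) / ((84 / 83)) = -83 / 62328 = -0.00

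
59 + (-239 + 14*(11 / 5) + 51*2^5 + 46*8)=9254 / 5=1850.80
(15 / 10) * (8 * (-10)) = -120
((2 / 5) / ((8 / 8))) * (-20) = -8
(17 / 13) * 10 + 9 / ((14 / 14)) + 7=378 / 13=29.08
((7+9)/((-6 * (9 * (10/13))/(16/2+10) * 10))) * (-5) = 52/15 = 3.47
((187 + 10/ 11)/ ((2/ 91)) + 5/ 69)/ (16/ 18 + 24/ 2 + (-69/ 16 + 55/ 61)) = 19000967592/ 21063515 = 902.08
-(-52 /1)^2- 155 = -2859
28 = 28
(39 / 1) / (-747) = -13 / 249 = -0.05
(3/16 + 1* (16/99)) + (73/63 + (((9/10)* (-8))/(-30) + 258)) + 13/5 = 24240941/92400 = 262.35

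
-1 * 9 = -9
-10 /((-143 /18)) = 180 /143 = 1.26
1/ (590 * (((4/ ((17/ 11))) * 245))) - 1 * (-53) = 53.00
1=1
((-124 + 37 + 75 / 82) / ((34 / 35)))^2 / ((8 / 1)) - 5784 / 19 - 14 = 783570680675 / 1181487488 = 663.21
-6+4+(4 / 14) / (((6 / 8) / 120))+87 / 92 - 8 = 36.66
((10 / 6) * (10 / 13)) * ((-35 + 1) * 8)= -348.72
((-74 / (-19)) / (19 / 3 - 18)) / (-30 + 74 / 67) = 7437 / 643720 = 0.01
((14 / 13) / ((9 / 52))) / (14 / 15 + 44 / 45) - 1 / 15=2057 / 645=3.19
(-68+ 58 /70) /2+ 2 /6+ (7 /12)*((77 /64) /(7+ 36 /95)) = -208259483 /6280960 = -33.16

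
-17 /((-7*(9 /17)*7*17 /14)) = 34 /63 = 0.54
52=52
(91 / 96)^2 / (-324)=-8281 / 2985984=-0.00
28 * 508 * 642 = 9131808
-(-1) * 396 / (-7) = -396 / 7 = -56.57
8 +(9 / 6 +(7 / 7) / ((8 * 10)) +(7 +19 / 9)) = 13409 / 720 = 18.62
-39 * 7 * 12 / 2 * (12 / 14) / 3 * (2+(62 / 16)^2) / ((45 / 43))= -608751 / 80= -7609.39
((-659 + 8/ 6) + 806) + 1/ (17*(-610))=4614647/ 31110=148.33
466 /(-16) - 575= -4833 /8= -604.12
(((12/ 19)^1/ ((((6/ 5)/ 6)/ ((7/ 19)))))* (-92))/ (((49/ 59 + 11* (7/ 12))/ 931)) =-191499840/ 13927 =-13750.26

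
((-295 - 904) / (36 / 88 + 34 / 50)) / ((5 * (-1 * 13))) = 131890 / 7787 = 16.94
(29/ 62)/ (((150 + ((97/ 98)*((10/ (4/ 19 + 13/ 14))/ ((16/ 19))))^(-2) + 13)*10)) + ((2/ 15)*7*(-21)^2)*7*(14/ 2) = 62484694482531260717/ 3098148271233380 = 20168.40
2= 2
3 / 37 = 0.08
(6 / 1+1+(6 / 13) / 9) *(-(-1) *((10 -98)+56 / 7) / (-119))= 22000 / 4641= 4.74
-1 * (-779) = 779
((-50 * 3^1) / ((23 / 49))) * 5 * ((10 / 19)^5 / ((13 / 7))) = -25725000000 / 740353601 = -34.75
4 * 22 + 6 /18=265 /3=88.33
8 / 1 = 8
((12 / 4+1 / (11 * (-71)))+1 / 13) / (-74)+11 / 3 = 8170861 / 2253966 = 3.63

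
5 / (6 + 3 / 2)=2 / 3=0.67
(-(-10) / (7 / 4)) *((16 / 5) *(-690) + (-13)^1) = -88840 / 7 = -12691.43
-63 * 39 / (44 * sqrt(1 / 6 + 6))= -2457 * sqrt(222) / 1628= -22.49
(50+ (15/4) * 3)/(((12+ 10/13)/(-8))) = -3185/83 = -38.37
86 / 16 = 43 / 8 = 5.38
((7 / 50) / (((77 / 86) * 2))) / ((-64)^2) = 43 / 2252800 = 0.00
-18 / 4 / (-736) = 9 / 1472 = 0.01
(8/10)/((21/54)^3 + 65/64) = 186624/250645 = 0.74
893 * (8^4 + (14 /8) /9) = 131684459 /36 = 3657901.64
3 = 3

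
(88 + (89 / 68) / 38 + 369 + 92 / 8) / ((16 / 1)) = 29.28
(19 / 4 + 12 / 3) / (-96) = -35 / 384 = -0.09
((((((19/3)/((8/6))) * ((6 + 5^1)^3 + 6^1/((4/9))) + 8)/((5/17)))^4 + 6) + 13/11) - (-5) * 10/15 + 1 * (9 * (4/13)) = 392577419848655450260493/1757184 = 223412812687035307.78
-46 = -46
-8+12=4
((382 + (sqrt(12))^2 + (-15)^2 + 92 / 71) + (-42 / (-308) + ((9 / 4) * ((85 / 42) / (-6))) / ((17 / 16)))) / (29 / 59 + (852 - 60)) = 399783705 / 511241038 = 0.78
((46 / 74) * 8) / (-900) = -46 / 8325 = -0.01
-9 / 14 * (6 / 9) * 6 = -18 / 7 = -2.57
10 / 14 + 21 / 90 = 199 / 210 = 0.95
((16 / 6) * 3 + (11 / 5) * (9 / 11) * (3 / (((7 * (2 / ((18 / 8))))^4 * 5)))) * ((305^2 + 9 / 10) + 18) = 1830244549226333 / 2458624000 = 744418.24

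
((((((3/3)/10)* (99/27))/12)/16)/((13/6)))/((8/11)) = 121/99840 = 0.00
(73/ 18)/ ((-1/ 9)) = -73/ 2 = -36.50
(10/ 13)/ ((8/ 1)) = 5/ 52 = 0.10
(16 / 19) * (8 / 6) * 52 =3328 / 57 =58.39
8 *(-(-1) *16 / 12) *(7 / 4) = 56 / 3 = 18.67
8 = 8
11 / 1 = 11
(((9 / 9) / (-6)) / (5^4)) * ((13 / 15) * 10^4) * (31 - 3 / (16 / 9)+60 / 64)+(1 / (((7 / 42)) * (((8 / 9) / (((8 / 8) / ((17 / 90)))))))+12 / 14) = -356843 / 10710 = -33.32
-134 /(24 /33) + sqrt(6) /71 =-184.22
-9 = -9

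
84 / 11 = 7.64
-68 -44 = -112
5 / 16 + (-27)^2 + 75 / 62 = 362339 / 496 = 730.52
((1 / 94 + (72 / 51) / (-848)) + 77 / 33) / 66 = 0.04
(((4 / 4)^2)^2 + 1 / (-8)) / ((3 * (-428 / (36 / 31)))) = -21 / 26536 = -0.00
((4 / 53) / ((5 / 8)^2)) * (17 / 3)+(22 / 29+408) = 47245858 / 115275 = 409.85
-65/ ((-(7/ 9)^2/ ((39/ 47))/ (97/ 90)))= 442611/ 4606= 96.09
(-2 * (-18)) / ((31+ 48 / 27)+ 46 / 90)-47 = -34393 / 749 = -45.92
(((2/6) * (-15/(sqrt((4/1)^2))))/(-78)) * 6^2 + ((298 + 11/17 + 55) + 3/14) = 548316/1547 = 354.44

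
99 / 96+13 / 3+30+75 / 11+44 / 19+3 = 953011 / 20064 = 47.50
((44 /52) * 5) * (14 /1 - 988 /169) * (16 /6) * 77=3591280 /507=7083.39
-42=-42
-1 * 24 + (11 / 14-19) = -591 / 14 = -42.21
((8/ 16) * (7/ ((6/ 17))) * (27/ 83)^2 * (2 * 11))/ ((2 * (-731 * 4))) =-0.00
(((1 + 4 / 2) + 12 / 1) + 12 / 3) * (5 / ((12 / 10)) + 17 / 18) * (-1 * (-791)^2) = -546845194 / 9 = -60760577.11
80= 80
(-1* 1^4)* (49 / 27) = -1.81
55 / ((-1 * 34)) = -55 / 34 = -1.62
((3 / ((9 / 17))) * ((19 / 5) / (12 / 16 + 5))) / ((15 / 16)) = 20672 / 5175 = 3.99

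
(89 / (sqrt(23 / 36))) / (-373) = -534*sqrt(23) / 8579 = -0.30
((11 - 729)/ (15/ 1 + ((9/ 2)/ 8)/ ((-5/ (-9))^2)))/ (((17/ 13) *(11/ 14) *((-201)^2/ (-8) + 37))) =6433280/ 776385291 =0.01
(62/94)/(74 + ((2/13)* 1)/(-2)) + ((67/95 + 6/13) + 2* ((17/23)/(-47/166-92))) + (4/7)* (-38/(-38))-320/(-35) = 48258272527688/4437954052805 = 10.87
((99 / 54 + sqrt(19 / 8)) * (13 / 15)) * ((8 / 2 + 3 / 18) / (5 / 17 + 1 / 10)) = 5525 * sqrt(38) / 2412 + 60775 / 3618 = 30.92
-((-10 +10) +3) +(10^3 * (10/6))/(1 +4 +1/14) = 69361/213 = 325.64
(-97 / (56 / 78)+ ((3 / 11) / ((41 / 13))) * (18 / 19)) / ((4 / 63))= -291571839 / 137104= -2126.65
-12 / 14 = -6 / 7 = -0.86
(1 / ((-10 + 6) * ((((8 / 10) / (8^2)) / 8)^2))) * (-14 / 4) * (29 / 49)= 1484800 / 7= 212114.29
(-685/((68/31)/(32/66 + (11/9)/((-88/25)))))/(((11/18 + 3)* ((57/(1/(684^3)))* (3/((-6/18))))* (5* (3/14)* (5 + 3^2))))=462923/95781552210938880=0.00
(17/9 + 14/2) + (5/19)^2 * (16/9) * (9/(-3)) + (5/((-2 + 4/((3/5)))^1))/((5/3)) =416761/45486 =9.16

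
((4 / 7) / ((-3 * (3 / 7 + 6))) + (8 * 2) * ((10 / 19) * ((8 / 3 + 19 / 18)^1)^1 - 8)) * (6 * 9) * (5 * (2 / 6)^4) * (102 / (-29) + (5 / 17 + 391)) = -5577692624 / 44631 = -124973.51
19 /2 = 9.50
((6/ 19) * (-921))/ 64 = -4.54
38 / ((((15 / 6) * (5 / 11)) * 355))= 836 / 8875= 0.09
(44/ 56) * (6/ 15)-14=-479/ 35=-13.69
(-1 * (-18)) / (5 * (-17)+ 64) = -6 / 7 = -0.86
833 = 833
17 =17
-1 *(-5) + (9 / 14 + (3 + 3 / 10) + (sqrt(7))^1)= sqrt(7) + 313 / 35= 11.59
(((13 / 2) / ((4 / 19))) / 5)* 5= 247 / 8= 30.88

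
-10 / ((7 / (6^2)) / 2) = -720 / 7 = -102.86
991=991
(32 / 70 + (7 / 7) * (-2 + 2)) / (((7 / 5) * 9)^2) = 80 / 27783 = 0.00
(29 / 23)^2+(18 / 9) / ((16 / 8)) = 1370 / 529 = 2.59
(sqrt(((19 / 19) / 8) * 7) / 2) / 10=sqrt(14) / 80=0.05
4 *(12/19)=48/19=2.53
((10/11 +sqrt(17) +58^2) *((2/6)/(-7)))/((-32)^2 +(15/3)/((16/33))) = -197408/1274273 - 16 *sqrt(17)/347529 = -0.16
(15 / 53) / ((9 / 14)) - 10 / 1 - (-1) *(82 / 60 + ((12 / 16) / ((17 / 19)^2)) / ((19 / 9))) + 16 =7582549 / 919020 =8.25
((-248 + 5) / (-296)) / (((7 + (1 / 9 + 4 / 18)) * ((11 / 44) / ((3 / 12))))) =729 / 6512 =0.11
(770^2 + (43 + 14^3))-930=594757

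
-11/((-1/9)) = 99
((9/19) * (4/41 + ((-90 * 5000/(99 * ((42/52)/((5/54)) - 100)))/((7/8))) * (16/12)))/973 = 12808446276/346270402247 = 0.04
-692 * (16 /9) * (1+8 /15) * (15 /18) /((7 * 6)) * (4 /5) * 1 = -254656 /8505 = -29.94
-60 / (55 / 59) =-708 / 11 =-64.36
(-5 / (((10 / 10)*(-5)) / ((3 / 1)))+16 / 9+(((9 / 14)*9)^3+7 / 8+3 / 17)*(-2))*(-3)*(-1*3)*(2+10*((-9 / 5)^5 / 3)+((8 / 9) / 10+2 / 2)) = 13602933133229 / 65598750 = 207365.74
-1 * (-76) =76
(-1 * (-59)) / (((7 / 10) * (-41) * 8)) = -295 / 1148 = -0.26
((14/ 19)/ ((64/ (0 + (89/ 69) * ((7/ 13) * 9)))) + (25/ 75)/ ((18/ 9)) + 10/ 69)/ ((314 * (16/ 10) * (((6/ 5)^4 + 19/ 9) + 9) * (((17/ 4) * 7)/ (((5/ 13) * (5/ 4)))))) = 125390625/ 133998860183552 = 0.00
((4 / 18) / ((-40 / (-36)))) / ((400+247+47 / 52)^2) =0.00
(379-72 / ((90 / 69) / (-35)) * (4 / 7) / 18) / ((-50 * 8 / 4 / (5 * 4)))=-1321 / 15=-88.07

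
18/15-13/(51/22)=-1124/255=-4.41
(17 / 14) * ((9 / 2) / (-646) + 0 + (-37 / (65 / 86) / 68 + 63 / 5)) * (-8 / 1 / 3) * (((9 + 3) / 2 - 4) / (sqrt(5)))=-398842 * sqrt(5) / 25935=-34.39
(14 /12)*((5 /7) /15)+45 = 811 /18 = 45.06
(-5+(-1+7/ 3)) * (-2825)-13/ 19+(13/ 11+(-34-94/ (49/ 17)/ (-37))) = 11737763843/ 1136751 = 10325.71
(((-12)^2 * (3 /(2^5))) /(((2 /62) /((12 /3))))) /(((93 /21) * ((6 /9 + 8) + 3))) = 162 /5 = 32.40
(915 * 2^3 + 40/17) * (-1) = -124480/17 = -7322.35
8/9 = 0.89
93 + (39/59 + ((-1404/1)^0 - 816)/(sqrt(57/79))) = 5526/59 - 815 * sqrt(4503)/57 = -865.81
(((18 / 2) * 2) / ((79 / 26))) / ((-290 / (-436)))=102024 / 11455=8.91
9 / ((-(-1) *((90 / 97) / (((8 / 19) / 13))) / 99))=38412 / 1235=31.10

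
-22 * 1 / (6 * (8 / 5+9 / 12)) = -220 / 141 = -1.56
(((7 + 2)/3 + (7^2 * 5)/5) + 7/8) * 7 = 370.12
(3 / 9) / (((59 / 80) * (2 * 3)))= 40 / 531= 0.08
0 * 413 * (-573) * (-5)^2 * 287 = 0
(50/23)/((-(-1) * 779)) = 50/17917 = 0.00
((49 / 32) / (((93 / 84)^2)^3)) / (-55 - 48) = -737894528 / 91412879143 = -0.01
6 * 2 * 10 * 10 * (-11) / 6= -2200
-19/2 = -9.50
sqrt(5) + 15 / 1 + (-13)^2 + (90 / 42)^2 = sqrt(5) + 9241 / 49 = 190.83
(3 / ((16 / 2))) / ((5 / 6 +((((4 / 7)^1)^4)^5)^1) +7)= 718130396678508009 / 15000972452230122812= 0.05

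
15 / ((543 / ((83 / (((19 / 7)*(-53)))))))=-2905 / 182267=-0.02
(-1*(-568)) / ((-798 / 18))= -1704 / 133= -12.81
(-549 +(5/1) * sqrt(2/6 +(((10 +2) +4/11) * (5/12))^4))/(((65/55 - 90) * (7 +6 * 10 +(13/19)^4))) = 787008519/8558586436 - 651605 * sqrt(835605307)/847300057164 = 0.07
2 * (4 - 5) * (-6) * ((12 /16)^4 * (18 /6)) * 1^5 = 729 /64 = 11.39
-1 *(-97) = 97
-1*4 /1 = -4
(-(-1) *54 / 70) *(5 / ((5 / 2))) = 1.54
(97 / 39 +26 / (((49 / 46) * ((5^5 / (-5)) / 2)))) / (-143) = -0.02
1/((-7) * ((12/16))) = -4/21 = -0.19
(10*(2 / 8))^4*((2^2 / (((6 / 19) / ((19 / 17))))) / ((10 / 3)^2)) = 27075 / 544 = 49.77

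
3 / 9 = 1 / 3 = 0.33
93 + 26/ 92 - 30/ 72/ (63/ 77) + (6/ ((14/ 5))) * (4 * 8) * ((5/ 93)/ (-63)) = 349831231/ 3773196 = 92.71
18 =18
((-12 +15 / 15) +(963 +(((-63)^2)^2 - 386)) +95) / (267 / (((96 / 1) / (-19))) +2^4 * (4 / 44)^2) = -60998024384 / 204099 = -298864.89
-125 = -125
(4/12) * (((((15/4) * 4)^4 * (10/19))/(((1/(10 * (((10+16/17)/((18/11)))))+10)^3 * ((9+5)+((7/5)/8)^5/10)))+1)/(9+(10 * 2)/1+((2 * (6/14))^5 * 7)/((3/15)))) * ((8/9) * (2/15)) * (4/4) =57449427941560769787278534768/22703555076900762408771388075335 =0.00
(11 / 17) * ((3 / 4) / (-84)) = -0.01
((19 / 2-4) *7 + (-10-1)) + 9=36.50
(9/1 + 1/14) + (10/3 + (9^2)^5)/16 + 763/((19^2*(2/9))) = 26433314823235/121296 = 217924043.85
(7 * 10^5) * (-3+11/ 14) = -1550000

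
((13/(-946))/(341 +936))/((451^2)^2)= -13/49979073518213642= -0.00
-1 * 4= -4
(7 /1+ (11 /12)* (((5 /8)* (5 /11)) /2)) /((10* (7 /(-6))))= -1369 /2240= -0.61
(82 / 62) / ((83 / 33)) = 1353 / 2573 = 0.53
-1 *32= -32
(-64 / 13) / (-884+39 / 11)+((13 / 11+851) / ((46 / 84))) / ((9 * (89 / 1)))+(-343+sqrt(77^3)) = -2900647144181 / 8505008655+77 * sqrt(77) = 334.62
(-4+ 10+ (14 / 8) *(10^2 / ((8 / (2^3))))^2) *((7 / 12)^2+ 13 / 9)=2249521 / 72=31243.35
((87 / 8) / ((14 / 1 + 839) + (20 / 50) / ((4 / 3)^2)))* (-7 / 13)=-3045 / 443677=-0.01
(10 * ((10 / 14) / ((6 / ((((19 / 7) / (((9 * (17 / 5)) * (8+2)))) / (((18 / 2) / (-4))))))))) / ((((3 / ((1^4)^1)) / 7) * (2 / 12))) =-1900 / 28917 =-0.07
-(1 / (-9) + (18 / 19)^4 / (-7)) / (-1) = -1857031 / 8210223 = -0.23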